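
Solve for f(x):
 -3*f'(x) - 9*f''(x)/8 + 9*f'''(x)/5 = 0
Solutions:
 f(x) = C1 + C2*exp(x*(15 - sqrt(4065))/48) + C3*exp(x*(15 + sqrt(4065))/48)


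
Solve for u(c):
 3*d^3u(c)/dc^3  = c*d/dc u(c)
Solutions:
 u(c) = C1 + Integral(C2*airyai(3^(2/3)*c/3) + C3*airybi(3^(2/3)*c/3), c)


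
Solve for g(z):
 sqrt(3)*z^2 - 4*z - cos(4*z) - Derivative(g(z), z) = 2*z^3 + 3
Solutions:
 g(z) = C1 - z^4/2 + sqrt(3)*z^3/3 - 2*z^2 - 3*z - sin(4*z)/4


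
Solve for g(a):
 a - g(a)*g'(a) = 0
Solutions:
 g(a) = -sqrt(C1 + a^2)
 g(a) = sqrt(C1 + a^2)


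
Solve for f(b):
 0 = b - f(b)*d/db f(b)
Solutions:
 f(b) = -sqrt(C1 + b^2)
 f(b) = sqrt(C1 + b^2)


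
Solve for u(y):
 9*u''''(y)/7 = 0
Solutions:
 u(y) = C1 + C2*y + C3*y^2 + C4*y^3


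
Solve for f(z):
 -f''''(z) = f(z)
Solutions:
 f(z) = (C1*sin(sqrt(2)*z/2) + C2*cos(sqrt(2)*z/2))*exp(-sqrt(2)*z/2) + (C3*sin(sqrt(2)*z/2) + C4*cos(sqrt(2)*z/2))*exp(sqrt(2)*z/2)


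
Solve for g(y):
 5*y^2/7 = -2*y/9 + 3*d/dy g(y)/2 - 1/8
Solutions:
 g(y) = C1 + 10*y^3/63 + 2*y^2/27 + y/12


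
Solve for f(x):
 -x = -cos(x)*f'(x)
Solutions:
 f(x) = C1 + Integral(x/cos(x), x)


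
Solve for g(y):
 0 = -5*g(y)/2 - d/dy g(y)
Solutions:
 g(y) = C1*exp(-5*y/2)


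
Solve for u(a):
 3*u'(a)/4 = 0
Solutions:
 u(a) = C1


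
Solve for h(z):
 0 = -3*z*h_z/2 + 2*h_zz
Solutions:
 h(z) = C1 + C2*erfi(sqrt(6)*z/4)


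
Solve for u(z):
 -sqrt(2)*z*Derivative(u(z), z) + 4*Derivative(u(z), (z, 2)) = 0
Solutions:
 u(z) = C1 + C2*erfi(2^(3/4)*z/4)


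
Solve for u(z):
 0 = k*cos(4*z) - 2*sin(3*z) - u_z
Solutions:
 u(z) = C1 + k*sin(4*z)/4 + 2*cos(3*z)/3


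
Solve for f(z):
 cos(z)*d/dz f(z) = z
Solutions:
 f(z) = C1 + Integral(z/cos(z), z)


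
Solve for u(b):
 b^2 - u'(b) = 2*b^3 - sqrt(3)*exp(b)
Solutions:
 u(b) = C1 - b^4/2 + b^3/3 + sqrt(3)*exp(b)


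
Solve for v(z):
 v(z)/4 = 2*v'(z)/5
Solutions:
 v(z) = C1*exp(5*z/8)


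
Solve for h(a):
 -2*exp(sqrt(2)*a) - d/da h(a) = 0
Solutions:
 h(a) = C1 - sqrt(2)*exp(sqrt(2)*a)


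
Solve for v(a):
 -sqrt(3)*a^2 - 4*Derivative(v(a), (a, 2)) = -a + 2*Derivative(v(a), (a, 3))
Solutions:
 v(a) = C1 + C2*a + C3*exp(-2*a) - sqrt(3)*a^4/48 + a^3*(1 + sqrt(3))/24 - a^2*(1 + sqrt(3))/16


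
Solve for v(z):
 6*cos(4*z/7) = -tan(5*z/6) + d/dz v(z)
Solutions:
 v(z) = C1 - 6*log(cos(5*z/6))/5 + 21*sin(4*z/7)/2


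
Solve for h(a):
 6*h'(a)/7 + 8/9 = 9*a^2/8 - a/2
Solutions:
 h(a) = C1 + 7*a^3/16 - 7*a^2/24 - 28*a/27


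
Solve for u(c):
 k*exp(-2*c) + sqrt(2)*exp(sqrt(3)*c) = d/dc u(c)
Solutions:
 u(c) = C1 - k*exp(-2*c)/2 + sqrt(6)*exp(sqrt(3)*c)/3


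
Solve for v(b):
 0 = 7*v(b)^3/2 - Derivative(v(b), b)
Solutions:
 v(b) = -sqrt(-1/(C1 + 7*b))
 v(b) = sqrt(-1/(C1 + 7*b))


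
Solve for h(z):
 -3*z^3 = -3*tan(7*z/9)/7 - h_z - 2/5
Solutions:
 h(z) = C1 + 3*z^4/4 - 2*z/5 + 27*log(cos(7*z/9))/49


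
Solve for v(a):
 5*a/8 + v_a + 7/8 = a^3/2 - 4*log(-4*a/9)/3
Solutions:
 v(a) = C1 + a^4/8 - 5*a^2/16 - 4*a*log(-a)/3 + a*(-64*log(2) + 11 + 64*log(3))/24


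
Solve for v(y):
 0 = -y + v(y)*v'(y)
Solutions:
 v(y) = -sqrt(C1 + y^2)
 v(y) = sqrt(C1 + y^2)


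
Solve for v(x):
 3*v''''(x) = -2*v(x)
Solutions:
 v(x) = (C1*sin(6^(3/4)*x/6) + C2*cos(6^(3/4)*x/6))*exp(-6^(3/4)*x/6) + (C3*sin(6^(3/4)*x/6) + C4*cos(6^(3/4)*x/6))*exp(6^(3/4)*x/6)


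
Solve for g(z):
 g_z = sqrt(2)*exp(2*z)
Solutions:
 g(z) = C1 + sqrt(2)*exp(2*z)/2


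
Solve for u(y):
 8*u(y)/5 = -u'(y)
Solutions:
 u(y) = C1*exp(-8*y/5)


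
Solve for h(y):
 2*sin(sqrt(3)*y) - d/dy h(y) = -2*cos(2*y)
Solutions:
 h(y) = C1 + sin(2*y) - 2*sqrt(3)*cos(sqrt(3)*y)/3


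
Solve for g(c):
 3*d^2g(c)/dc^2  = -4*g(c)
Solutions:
 g(c) = C1*sin(2*sqrt(3)*c/3) + C2*cos(2*sqrt(3)*c/3)


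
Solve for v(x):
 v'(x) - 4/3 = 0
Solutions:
 v(x) = C1 + 4*x/3


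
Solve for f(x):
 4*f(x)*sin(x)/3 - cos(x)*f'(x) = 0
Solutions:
 f(x) = C1/cos(x)^(4/3)


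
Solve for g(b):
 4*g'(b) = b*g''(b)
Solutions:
 g(b) = C1 + C2*b^5


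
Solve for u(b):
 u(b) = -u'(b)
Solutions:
 u(b) = C1*exp(-b)


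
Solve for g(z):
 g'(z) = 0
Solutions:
 g(z) = C1


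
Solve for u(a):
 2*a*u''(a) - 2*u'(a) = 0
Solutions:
 u(a) = C1 + C2*a^2


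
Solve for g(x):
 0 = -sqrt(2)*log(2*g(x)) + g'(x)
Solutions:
 -sqrt(2)*Integral(1/(log(_y) + log(2)), (_y, g(x)))/2 = C1 - x


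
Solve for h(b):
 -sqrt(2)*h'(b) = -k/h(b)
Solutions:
 h(b) = -sqrt(C1 + sqrt(2)*b*k)
 h(b) = sqrt(C1 + sqrt(2)*b*k)


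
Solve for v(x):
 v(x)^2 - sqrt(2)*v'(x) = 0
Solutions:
 v(x) = -2/(C1 + sqrt(2)*x)


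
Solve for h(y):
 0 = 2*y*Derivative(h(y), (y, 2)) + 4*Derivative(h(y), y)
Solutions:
 h(y) = C1 + C2/y


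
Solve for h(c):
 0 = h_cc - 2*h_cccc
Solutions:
 h(c) = C1 + C2*c + C3*exp(-sqrt(2)*c/2) + C4*exp(sqrt(2)*c/2)


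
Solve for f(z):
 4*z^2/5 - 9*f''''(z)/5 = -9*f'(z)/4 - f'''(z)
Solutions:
 f(z) = C1 + C2*exp(z*(-5^(1/3)*(81*sqrt(60249) + 19883)^(1/3) - 20*5^(2/3)/(81*sqrt(60249) + 19883)^(1/3) + 20)/108)*sin(sqrt(3)*5^(1/3)*z*(-(81*sqrt(60249) + 19883)^(1/3) + 20*5^(1/3)/(81*sqrt(60249) + 19883)^(1/3))/108) + C3*exp(z*(-5^(1/3)*(81*sqrt(60249) + 19883)^(1/3) - 20*5^(2/3)/(81*sqrt(60249) + 19883)^(1/3) + 20)/108)*cos(sqrt(3)*5^(1/3)*z*(-(81*sqrt(60249) + 19883)^(1/3) + 20*5^(1/3)/(81*sqrt(60249) + 19883)^(1/3))/108) + C4*exp(z*(20*5^(2/3)/(81*sqrt(60249) + 19883)^(1/3) + 10 + 5^(1/3)*(81*sqrt(60249) + 19883)^(1/3))/54) - 16*z^3/135 + 128*z/405


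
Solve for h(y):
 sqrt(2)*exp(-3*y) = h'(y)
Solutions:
 h(y) = C1 - sqrt(2)*exp(-3*y)/3


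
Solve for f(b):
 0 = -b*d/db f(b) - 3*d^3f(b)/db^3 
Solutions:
 f(b) = C1 + Integral(C2*airyai(-3^(2/3)*b/3) + C3*airybi(-3^(2/3)*b/3), b)


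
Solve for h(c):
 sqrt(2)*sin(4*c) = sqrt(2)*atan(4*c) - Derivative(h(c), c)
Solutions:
 h(c) = C1 + sqrt(2)*(c*atan(4*c) - log(16*c^2 + 1)/8) + sqrt(2)*cos(4*c)/4


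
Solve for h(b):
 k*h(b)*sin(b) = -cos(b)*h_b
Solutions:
 h(b) = C1*exp(k*log(cos(b)))


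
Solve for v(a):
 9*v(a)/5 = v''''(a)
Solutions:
 v(a) = C1*exp(-sqrt(3)*5^(3/4)*a/5) + C2*exp(sqrt(3)*5^(3/4)*a/5) + C3*sin(sqrt(3)*5^(3/4)*a/5) + C4*cos(sqrt(3)*5^(3/4)*a/5)


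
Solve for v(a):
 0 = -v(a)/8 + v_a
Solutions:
 v(a) = C1*exp(a/8)


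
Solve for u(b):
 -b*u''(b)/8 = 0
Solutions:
 u(b) = C1 + C2*b


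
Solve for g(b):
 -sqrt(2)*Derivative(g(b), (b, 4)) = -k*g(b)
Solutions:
 g(b) = C1*exp(-2^(7/8)*b*k^(1/4)/2) + C2*exp(2^(7/8)*b*k^(1/4)/2) + C3*exp(-2^(7/8)*I*b*k^(1/4)/2) + C4*exp(2^(7/8)*I*b*k^(1/4)/2)


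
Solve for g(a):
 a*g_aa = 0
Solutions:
 g(a) = C1 + C2*a


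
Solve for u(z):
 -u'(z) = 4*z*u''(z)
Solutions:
 u(z) = C1 + C2*z^(3/4)


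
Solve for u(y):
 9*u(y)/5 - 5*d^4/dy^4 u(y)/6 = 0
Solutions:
 u(y) = C1*exp(-sqrt(5)*54^(1/4)*y/5) + C2*exp(sqrt(5)*54^(1/4)*y/5) + C3*sin(sqrt(5)*54^(1/4)*y/5) + C4*cos(sqrt(5)*54^(1/4)*y/5)


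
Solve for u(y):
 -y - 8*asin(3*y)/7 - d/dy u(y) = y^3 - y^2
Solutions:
 u(y) = C1 - y^4/4 + y^3/3 - y^2/2 - 8*y*asin(3*y)/7 - 8*sqrt(1 - 9*y^2)/21


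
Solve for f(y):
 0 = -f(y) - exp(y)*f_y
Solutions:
 f(y) = C1*exp(exp(-y))


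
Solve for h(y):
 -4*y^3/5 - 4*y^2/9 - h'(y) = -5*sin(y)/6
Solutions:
 h(y) = C1 - y^4/5 - 4*y^3/27 - 5*cos(y)/6


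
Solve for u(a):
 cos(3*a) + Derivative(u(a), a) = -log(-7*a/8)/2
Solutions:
 u(a) = C1 - a*log(-a)/2 - a*log(7) + a/2 + a*log(2) + a*log(14)/2 - sin(3*a)/3


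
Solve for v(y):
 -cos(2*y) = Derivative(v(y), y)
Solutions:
 v(y) = C1 - sin(2*y)/2


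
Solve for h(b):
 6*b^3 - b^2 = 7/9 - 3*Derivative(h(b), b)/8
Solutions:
 h(b) = C1 - 4*b^4 + 8*b^3/9 + 56*b/27


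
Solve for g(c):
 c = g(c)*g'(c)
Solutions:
 g(c) = -sqrt(C1 + c^2)
 g(c) = sqrt(C1 + c^2)


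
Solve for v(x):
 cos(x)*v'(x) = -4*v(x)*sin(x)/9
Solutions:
 v(x) = C1*cos(x)^(4/9)


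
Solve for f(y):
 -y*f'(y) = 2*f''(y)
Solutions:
 f(y) = C1 + C2*erf(y/2)


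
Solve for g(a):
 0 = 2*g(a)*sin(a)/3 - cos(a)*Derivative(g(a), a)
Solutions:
 g(a) = C1/cos(a)^(2/3)


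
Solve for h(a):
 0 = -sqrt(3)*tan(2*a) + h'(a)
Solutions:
 h(a) = C1 - sqrt(3)*log(cos(2*a))/2


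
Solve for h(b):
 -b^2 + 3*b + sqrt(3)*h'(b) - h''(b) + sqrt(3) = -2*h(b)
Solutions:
 h(b) = C1*exp(b*(-sqrt(11) + sqrt(3))/2) + C2*exp(b*(sqrt(3) + sqrt(11))/2) + b^2/2 - 3*b/2 - sqrt(3)*b/2 + sqrt(3)/4 + 5/4


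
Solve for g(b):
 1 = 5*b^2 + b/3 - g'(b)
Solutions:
 g(b) = C1 + 5*b^3/3 + b^2/6 - b


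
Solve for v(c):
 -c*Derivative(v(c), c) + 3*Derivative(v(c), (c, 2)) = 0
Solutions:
 v(c) = C1 + C2*erfi(sqrt(6)*c/6)


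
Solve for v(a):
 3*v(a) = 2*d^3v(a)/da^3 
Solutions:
 v(a) = C3*exp(2^(2/3)*3^(1/3)*a/2) + (C1*sin(2^(2/3)*3^(5/6)*a/4) + C2*cos(2^(2/3)*3^(5/6)*a/4))*exp(-2^(2/3)*3^(1/3)*a/4)


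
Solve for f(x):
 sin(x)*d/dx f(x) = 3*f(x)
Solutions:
 f(x) = C1*(cos(x) - 1)^(3/2)/(cos(x) + 1)^(3/2)


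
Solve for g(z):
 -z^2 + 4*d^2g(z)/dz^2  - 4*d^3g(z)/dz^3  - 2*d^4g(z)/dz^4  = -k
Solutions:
 g(z) = C1 + C2*z + C3*exp(z*(-1 + sqrt(3))) + C4*exp(-z*(1 + sqrt(3))) + z^4/48 + z^3/12 + z^2*(3 - k)/8


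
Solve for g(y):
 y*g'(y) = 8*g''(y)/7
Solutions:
 g(y) = C1 + C2*erfi(sqrt(7)*y/4)


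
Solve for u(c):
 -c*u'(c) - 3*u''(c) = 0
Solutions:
 u(c) = C1 + C2*erf(sqrt(6)*c/6)


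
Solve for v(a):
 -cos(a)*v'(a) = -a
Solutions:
 v(a) = C1 + Integral(a/cos(a), a)


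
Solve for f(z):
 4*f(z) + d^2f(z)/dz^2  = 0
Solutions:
 f(z) = C1*sin(2*z) + C2*cos(2*z)


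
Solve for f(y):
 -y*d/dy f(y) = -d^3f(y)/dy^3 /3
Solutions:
 f(y) = C1 + Integral(C2*airyai(3^(1/3)*y) + C3*airybi(3^(1/3)*y), y)


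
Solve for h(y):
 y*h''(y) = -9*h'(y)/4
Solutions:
 h(y) = C1 + C2/y^(5/4)


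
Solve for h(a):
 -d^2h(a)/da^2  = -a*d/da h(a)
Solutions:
 h(a) = C1 + C2*erfi(sqrt(2)*a/2)


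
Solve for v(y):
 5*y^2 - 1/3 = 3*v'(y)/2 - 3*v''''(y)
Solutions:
 v(y) = C1 + C4*exp(2^(2/3)*y/2) + 10*y^3/9 - 2*y/9 + (C2*sin(2^(2/3)*sqrt(3)*y/4) + C3*cos(2^(2/3)*sqrt(3)*y/4))*exp(-2^(2/3)*y/4)


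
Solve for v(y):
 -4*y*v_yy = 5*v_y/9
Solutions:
 v(y) = C1 + C2*y^(31/36)


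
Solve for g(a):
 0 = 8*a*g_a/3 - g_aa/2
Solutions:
 g(a) = C1 + C2*erfi(2*sqrt(6)*a/3)


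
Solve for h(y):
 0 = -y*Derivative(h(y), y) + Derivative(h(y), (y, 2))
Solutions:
 h(y) = C1 + C2*erfi(sqrt(2)*y/2)


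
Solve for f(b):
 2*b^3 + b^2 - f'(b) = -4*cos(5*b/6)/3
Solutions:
 f(b) = C1 + b^4/2 + b^3/3 + 8*sin(5*b/6)/5


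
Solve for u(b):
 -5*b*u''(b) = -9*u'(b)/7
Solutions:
 u(b) = C1 + C2*b^(44/35)


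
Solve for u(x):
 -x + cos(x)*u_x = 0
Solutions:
 u(x) = C1 + Integral(x/cos(x), x)


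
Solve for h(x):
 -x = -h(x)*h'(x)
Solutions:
 h(x) = -sqrt(C1 + x^2)
 h(x) = sqrt(C1 + x^2)


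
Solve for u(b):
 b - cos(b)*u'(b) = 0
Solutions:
 u(b) = C1 + Integral(b/cos(b), b)


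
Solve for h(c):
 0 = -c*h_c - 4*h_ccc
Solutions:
 h(c) = C1 + Integral(C2*airyai(-2^(1/3)*c/2) + C3*airybi(-2^(1/3)*c/2), c)


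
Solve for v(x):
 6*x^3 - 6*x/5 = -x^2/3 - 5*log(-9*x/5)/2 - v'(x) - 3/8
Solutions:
 v(x) = C1 - 3*x^4/2 - x^3/9 + 3*x^2/5 - 5*x*log(-x)/2 + x*(-5*log(3) + 17/8 + 5*log(5)/2)


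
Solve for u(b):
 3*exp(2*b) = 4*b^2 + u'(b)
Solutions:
 u(b) = C1 - 4*b^3/3 + 3*exp(2*b)/2


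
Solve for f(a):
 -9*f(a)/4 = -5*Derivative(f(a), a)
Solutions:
 f(a) = C1*exp(9*a/20)


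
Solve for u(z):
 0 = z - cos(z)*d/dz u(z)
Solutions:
 u(z) = C1 + Integral(z/cos(z), z)


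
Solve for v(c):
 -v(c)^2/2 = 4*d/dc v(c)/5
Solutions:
 v(c) = 8/(C1 + 5*c)


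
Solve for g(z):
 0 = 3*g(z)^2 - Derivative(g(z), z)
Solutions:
 g(z) = -1/(C1 + 3*z)


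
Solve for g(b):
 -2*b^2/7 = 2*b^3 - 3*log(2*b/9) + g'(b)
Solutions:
 g(b) = C1 - b^4/2 - 2*b^3/21 + 3*b*log(b) + b*log(8/729) - 3*b


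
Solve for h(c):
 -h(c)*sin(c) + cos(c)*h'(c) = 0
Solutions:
 h(c) = C1/cos(c)


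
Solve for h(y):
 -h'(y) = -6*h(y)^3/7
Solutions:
 h(y) = -sqrt(14)*sqrt(-1/(C1 + 6*y))/2
 h(y) = sqrt(14)*sqrt(-1/(C1 + 6*y))/2


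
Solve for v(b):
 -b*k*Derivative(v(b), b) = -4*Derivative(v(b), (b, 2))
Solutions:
 v(b) = Piecewise((-sqrt(2)*sqrt(pi)*C1*erf(sqrt(2)*b*sqrt(-k)/4)/sqrt(-k) - C2, (k > 0) | (k < 0)), (-C1*b - C2, True))


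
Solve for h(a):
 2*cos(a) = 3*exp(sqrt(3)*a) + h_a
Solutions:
 h(a) = C1 - sqrt(3)*exp(sqrt(3)*a) + 2*sin(a)


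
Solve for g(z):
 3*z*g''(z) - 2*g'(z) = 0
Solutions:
 g(z) = C1 + C2*z^(5/3)


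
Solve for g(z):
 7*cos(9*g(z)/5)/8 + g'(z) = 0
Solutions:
 7*z/8 - 5*log(sin(9*g(z)/5) - 1)/18 + 5*log(sin(9*g(z)/5) + 1)/18 = C1


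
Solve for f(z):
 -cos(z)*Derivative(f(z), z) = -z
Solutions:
 f(z) = C1 + Integral(z/cos(z), z)


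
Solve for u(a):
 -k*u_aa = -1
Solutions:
 u(a) = C1 + C2*a + a^2/(2*k)


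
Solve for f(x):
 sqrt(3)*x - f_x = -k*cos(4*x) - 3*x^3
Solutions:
 f(x) = C1 + k*sin(4*x)/4 + 3*x^4/4 + sqrt(3)*x^2/2


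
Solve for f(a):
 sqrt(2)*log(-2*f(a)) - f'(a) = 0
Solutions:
 -sqrt(2)*Integral(1/(log(-_y) + log(2)), (_y, f(a)))/2 = C1 - a


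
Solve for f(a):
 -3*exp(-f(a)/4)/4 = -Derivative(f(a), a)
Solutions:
 f(a) = 4*log(C1 + 3*a/16)


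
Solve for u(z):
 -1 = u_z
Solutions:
 u(z) = C1 - z


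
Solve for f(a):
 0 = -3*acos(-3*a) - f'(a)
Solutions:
 f(a) = C1 - 3*a*acos(-3*a) - sqrt(1 - 9*a^2)


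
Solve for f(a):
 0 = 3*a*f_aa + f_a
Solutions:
 f(a) = C1 + C2*a^(2/3)


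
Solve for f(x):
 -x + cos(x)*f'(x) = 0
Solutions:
 f(x) = C1 + Integral(x/cos(x), x)


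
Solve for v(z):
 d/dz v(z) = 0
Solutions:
 v(z) = C1


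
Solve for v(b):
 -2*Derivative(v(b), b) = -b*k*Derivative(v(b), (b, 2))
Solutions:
 v(b) = C1 + b^(((re(k) + 2)*re(k) + im(k)^2)/(re(k)^2 + im(k)^2))*(C2*sin(2*log(b)*Abs(im(k))/(re(k)^2 + im(k)^2)) + C3*cos(2*log(b)*im(k)/(re(k)^2 + im(k)^2)))


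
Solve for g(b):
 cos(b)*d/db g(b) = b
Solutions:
 g(b) = C1 + Integral(b/cos(b), b)


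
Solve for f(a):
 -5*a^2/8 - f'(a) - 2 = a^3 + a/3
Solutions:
 f(a) = C1 - a^4/4 - 5*a^3/24 - a^2/6 - 2*a


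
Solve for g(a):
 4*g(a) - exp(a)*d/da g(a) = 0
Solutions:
 g(a) = C1*exp(-4*exp(-a))


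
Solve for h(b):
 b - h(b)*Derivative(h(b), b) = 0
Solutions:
 h(b) = -sqrt(C1 + b^2)
 h(b) = sqrt(C1 + b^2)


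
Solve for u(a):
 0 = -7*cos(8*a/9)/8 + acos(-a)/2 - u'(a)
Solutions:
 u(a) = C1 + a*acos(-a)/2 + sqrt(1 - a^2)/2 - 63*sin(8*a/9)/64


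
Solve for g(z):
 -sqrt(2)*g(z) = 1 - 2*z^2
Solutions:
 g(z) = sqrt(2)*(z^2 - 1/2)


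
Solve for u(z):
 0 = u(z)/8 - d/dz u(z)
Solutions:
 u(z) = C1*exp(z/8)


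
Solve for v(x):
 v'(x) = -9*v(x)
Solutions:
 v(x) = C1*exp(-9*x)


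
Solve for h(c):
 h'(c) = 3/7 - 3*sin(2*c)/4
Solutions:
 h(c) = C1 + 3*c/7 + 3*cos(2*c)/8


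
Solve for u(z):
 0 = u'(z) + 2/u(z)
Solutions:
 u(z) = -sqrt(C1 - 4*z)
 u(z) = sqrt(C1 - 4*z)


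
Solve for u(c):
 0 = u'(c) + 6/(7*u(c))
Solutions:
 u(c) = -sqrt(C1 - 84*c)/7
 u(c) = sqrt(C1 - 84*c)/7


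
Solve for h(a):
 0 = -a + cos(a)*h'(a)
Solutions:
 h(a) = C1 + Integral(a/cos(a), a)


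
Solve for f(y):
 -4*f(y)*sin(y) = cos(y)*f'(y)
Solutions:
 f(y) = C1*cos(y)^4


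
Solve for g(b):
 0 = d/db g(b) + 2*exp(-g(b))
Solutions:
 g(b) = log(C1 - 2*b)


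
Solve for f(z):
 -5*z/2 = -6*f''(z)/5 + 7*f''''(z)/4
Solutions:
 f(z) = C1 + C2*z + C3*exp(-2*sqrt(210)*z/35) + C4*exp(2*sqrt(210)*z/35) + 25*z^3/72


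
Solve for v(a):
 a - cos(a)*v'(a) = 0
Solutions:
 v(a) = C1 + Integral(a/cos(a), a)


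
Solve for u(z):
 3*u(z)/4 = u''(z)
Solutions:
 u(z) = C1*exp(-sqrt(3)*z/2) + C2*exp(sqrt(3)*z/2)


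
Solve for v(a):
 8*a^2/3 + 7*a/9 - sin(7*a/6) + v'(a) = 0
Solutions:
 v(a) = C1 - 8*a^3/9 - 7*a^2/18 - 6*cos(7*a/6)/7


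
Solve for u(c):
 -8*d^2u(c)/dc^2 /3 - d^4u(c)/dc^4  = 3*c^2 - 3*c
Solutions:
 u(c) = C1 + C2*c + C3*sin(2*sqrt(6)*c/3) + C4*cos(2*sqrt(6)*c/3) - 3*c^4/32 + 3*c^3/16 + 27*c^2/64


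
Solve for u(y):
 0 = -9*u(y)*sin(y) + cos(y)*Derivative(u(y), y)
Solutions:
 u(y) = C1/cos(y)^9


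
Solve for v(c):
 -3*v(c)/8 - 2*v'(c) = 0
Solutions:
 v(c) = C1*exp(-3*c/16)


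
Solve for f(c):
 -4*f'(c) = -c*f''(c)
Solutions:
 f(c) = C1 + C2*c^5


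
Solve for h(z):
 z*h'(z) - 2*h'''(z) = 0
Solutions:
 h(z) = C1 + Integral(C2*airyai(2^(2/3)*z/2) + C3*airybi(2^(2/3)*z/2), z)


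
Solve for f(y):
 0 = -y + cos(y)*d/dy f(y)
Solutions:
 f(y) = C1 + Integral(y/cos(y), y)


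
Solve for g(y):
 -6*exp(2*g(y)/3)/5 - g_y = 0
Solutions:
 g(y) = 3*log(-sqrt(-1/(C1 - 6*y))) - 3*log(2) + 3*log(30)/2
 g(y) = 3*log(-1/(C1 - 6*y))/2 - 3*log(2) + 3*log(30)/2


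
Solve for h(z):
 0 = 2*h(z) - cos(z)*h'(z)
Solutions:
 h(z) = C1*(sin(z) + 1)/(sin(z) - 1)


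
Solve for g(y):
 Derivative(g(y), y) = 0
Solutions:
 g(y) = C1


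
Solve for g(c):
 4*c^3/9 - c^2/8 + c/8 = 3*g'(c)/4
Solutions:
 g(c) = C1 + 4*c^4/27 - c^3/18 + c^2/12


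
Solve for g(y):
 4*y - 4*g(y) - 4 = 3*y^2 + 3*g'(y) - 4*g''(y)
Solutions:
 g(y) = C1*exp(y*(3 - sqrt(73))/8) + C2*exp(y*(3 + sqrt(73))/8) - 3*y^2/4 + 17*y/8 - 131/32


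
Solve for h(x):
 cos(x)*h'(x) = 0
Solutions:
 h(x) = C1


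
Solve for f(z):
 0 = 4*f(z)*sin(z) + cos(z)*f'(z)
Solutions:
 f(z) = C1*cos(z)^4


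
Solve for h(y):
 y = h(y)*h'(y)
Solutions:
 h(y) = -sqrt(C1 + y^2)
 h(y) = sqrt(C1 + y^2)


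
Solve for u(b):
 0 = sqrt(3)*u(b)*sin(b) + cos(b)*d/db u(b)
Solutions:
 u(b) = C1*cos(b)^(sqrt(3))


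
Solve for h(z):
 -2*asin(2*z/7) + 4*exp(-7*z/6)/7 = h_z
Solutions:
 h(z) = C1 - 2*z*asin(2*z/7) - sqrt(49 - 4*z^2) - 24*exp(-7*z/6)/49


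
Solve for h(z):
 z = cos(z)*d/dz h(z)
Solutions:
 h(z) = C1 + Integral(z/cos(z), z)


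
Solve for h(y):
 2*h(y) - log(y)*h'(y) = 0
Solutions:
 h(y) = C1*exp(2*li(y))


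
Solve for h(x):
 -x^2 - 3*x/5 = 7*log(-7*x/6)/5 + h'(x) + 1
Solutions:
 h(x) = C1 - x^3/3 - 3*x^2/10 - 7*x*log(-x)/5 + x*(-7*log(7) + 2 + 7*log(6))/5


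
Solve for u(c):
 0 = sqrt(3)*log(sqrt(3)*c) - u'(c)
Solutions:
 u(c) = C1 + sqrt(3)*c*log(c) - sqrt(3)*c + sqrt(3)*c*log(3)/2


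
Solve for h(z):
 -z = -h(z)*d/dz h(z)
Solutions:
 h(z) = -sqrt(C1 + z^2)
 h(z) = sqrt(C1 + z^2)


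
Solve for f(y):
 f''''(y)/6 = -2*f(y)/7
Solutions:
 f(y) = (C1*sin(3^(1/4)*7^(3/4)*y/7) + C2*cos(3^(1/4)*7^(3/4)*y/7))*exp(-3^(1/4)*7^(3/4)*y/7) + (C3*sin(3^(1/4)*7^(3/4)*y/7) + C4*cos(3^(1/4)*7^(3/4)*y/7))*exp(3^(1/4)*7^(3/4)*y/7)


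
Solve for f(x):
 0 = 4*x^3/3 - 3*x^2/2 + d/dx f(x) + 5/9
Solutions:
 f(x) = C1 - x^4/3 + x^3/2 - 5*x/9


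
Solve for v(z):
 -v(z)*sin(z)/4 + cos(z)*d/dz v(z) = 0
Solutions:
 v(z) = C1/cos(z)^(1/4)


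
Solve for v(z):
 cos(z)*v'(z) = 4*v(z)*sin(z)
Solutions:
 v(z) = C1/cos(z)^4


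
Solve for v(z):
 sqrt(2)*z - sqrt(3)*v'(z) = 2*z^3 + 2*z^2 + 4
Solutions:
 v(z) = C1 - sqrt(3)*z^4/6 - 2*sqrt(3)*z^3/9 + sqrt(6)*z^2/6 - 4*sqrt(3)*z/3


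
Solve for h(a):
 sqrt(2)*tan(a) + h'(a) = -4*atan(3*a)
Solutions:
 h(a) = C1 - 4*a*atan(3*a) + 2*log(9*a^2 + 1)/3 + sqrt(2)*log(cos(a))


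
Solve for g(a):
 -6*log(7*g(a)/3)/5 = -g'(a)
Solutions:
 5*Integral(1/(-log(_y) - log(7) + log(3)), (_y, g(a)))/6 = C1 - a


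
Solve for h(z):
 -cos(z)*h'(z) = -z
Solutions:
 h(z) = C1 + Integral(z/cos(z), z)


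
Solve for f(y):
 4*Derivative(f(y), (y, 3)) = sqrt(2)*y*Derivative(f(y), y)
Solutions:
 f(y) = C1 + Integral(C2*airyai(sqrt(2)*y/2) + C3*airybi(sqrt(2)*y/2), y)


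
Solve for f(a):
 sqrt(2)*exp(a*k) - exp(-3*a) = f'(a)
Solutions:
 f(a) = C1 + exp(-3*a)/3 + sqrt(2)*exp(a*k)/k


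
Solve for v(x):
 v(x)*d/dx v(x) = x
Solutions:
 v(x) = -sqrt(C1 + x^2)
 v(x) = sqrt(C1 + x^2)


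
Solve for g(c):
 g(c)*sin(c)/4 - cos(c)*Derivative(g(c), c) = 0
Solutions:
 g(c) = C1/cos(c)^(1/4)


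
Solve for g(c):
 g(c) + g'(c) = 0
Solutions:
 g(c) = C1*exp(-c)


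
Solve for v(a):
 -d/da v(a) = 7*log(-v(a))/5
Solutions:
 -li(-v(a)) = C1 - 7*a/5


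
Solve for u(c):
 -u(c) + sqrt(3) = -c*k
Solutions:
 u(c) = c*k + sqrt(3)


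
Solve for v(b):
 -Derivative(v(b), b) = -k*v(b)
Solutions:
 v(b) = C1*exp(b*k)


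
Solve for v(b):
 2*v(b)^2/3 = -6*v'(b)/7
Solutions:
 v(b) = 9/(C1 + 7*b)


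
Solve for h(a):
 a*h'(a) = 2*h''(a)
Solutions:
 h(a) = C1 + C2*erfi(a/2)


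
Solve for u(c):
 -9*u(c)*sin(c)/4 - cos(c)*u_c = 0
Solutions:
 u(c) = C1*cos(c)^(9/4)


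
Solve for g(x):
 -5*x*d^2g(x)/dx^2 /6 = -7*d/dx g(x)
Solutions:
 g(x) = C1 + C2*x^(47/5)


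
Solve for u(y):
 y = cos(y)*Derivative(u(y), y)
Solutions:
 u(y) = C1 + Integral(y/cos(y), y)


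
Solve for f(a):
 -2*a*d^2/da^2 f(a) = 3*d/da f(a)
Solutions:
 f(a) = C1 + C2/sqrt(a)


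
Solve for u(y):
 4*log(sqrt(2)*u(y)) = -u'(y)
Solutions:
 Integral(1/(2*log(_y) + log(2)), (_y, u(y)))/2 = C1 - y


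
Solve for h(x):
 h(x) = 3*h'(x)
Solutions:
 h(x) = C1*exp(x/3)


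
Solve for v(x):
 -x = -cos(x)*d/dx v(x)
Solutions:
 v(x) = C1 + Integral(x/cos(x), x)


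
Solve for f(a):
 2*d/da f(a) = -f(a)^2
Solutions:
 f(a) = 2/(C1 + a)


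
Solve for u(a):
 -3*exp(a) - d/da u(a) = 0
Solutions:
 u(a) = C1 - 3*exp(a)


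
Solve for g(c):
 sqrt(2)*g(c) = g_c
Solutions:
 g(c) = C1*exp(sqrt(2)*c)


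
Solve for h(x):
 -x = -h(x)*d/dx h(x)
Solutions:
 h(x) = -sqrt(C1 + x^2)
 h(x) = sqrt(C1 + x^2)


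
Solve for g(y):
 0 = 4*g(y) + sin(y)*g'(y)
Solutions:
 g(y) = C1*(cos(y)^2 + 2*cos(y) + 1)/(cos(y)^2 - 2*cos(y) + 1)


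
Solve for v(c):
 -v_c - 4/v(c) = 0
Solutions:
 v(c) = -sqrt(C1 - 8*c)
 v(c) = sqrt(C1 - 8*c)


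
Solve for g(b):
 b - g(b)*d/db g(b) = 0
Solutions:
 g(b) = -sqrt(C1 + b^2)
 g(b) = sqrt(C1 + b^2)


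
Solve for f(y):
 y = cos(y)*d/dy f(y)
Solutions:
 f(y) = C1 + Integral(y/cos(y), y)


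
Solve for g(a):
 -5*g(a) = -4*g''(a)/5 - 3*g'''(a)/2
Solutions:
 g(a) = C1*exp(-a*(64/(225*sqrt(452553) + 151363)^(1/3) + 16 + (225*sqrt(452553) + 151363)^(1/3))/90)*sin(sqrt(3)*a*(-(225*sqrt(452553) + 151363)^(1/3) + 64/(225*sqrt(452553) + 151363)^(1/3))/90) + C2*exp(-a*(64/(225*sqrt(452553) + 151363)^(1/3) + 16 + (225*sqrt(452553) + 151363)^(1/3))/90)*cos(sqrt(3)*a*(-(225*sqrt(452553) + 151363)^(1/3) + 64/(225*sqrt(452553) + 151363)^(1/3))/90) + C3*exp(a*(-8 + 64/(225*sqrt(452553) + 151363)^(1/3) + (225*sqrt(452553) + 151363)^(1/3))/45)


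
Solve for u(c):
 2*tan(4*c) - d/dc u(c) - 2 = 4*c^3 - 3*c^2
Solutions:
 u(c) = C1 - c^4 + c^3 - 2*c - log(cos(4*c))/2


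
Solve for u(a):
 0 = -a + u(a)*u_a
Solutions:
 u(a) = -sqrt(C1 + a^2)
 u(a) = sqrt(C1 + a^2)


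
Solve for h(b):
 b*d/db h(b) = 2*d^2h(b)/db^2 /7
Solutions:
 h(b) = C1 + C2*erfi(sqrt(7)*b/2)


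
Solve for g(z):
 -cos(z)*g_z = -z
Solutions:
 g(z) = C1 + Integral(z/cos(z), z)


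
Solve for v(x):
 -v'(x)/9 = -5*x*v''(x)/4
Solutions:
 v(x) = C1 + C2*x^(49/45)


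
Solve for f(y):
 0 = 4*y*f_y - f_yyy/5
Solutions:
 f(y) = C1 + Integral(C2*airyai(20^(1/3)*y) + C3*airybi(20^(1/3)*y), y)


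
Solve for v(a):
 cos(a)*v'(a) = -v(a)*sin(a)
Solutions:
 v(a) = C1*cos(a)


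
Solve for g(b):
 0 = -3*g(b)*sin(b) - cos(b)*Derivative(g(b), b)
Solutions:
 g(b) = C1*cos(b)^3


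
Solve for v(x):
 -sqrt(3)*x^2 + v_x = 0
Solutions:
 v(x) = C1 + sqrt(3)*x^3/3


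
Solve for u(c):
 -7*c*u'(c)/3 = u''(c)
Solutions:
 u(c) = C1 + C2*erf(sqrt(42)*c/6)


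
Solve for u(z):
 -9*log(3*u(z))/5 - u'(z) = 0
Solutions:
 5*Integral(1/(log(_y) + log(3)), (_y, u(z)))/9 = C1 - z


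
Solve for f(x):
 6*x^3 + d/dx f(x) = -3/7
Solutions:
 f(x) = C1 - 3*x^4/2 - 3*x/7


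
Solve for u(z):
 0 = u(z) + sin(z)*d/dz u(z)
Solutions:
 u(z) = C1*sqrt(cos(z) + 1)/sqrt(cos(z) - 1)


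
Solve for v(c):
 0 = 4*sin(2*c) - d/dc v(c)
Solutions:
 v(c) = C1 - 2*cos(2*c)


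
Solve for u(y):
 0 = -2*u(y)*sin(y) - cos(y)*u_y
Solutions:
 u(y) = C1*cos(y)^2


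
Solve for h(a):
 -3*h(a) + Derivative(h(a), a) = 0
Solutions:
 h(a) = C1*exp(3*a)


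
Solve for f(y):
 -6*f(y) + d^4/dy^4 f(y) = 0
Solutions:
 f(y) = C1*exp(-6^(1/4)*y) + C2*exp(6^(1/4)*y) + C3*sin(6^(1/4)*y) + C4*cos(6^(1/4)*y)


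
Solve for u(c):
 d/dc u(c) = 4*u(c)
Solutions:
 u(c) = C1*exp(4*c)


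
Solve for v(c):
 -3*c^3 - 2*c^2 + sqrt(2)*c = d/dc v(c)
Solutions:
 v(c) = C1 - 3*c^4/4 - 2*c^3/3 + sqrt(2)*c^2/2


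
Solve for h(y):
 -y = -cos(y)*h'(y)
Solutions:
 h(y) = C1 + Integral(y/cos(y), y)


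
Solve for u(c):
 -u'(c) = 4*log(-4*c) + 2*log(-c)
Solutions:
 u(c) = C1 - 6*c*log(-c) + 2*c*(3 - 4*log(2))


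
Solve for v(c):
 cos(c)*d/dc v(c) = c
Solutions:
 v(c) = C1 + Integral(c/cos(c), c)


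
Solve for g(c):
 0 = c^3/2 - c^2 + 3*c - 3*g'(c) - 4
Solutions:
 g(c) = C1 + c^4/24 - c^3/9 + c^2/2 - 4*c/3


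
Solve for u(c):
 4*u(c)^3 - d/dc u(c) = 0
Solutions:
 u(c) = -sqrt(2)*sqrt(-1/(C1 + 4*c))/2
 u(c) = sqrt(2)*sqrt(-1/(C1 + 4*c))/2


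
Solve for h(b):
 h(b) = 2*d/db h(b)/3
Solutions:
 h(b) = C1*exp(3*b/2)


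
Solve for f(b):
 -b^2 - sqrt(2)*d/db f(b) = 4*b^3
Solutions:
 f(b) = C1 - sqrt(2)*b^4/2 - sqrt(2)*b^3/6


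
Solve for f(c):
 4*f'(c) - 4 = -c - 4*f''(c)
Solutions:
 f(c) = C1 + C2*exp(-c) - c^2/8 + 5*c/4


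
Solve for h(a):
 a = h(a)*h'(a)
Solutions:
 h(a) = -sqrt(C1 + a^2)
 h(a) = sqrt(C1 + a^2)


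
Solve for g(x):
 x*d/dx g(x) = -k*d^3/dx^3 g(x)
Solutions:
 g(x) = C1 + Integral(C2*airyai(x*(-1/k)^(1/3)) + C3*airybi(x*(-1/k)^(1/3)), x)


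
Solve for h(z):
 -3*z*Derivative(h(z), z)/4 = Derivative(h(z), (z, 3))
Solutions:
 h(z) = C1 + Integral(C2*airyai(-6^(1/3)*z/2) + C3*airybi(-6^(1/3)*z/2), z)


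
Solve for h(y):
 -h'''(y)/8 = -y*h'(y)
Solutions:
 h(y) = C1 + Integral(C2*airyai(2*y) + C3*airybi(2*y), y)


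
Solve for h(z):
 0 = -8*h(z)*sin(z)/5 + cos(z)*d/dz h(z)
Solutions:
 h(z) = C1/cos(z)^(8/5)


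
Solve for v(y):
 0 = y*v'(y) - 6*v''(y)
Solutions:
 v(y) = C1 + C2*erfi(sqrt(3)*y/6)


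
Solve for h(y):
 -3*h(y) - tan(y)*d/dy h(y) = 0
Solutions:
 h(y) = C1/sin(y)^3


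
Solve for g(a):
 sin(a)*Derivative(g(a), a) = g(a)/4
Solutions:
 g(a) = C1*(cos(a) - 1)^(1/8)/(cos(a) + 1)^(1/8)


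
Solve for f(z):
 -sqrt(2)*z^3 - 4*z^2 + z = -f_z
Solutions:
 f(z) = C1 + sqrt(2)*z^4/4 + 4*z^3/3 - z^2/2


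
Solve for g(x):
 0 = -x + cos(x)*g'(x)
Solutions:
 g(x) = C1 + Integral(x/cos(x), x)


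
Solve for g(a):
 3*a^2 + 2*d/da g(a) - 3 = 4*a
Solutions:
 g(a) = C1 - a^3/2 + a^2 + 3*a/2


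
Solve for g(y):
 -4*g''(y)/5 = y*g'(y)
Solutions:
 g(y) = C1 + C2*erf(sqrt(10)*y/4)


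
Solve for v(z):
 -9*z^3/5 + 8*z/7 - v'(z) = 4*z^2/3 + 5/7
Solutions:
 v(z) = C1 - 9*z^4/20 - 4*z^3/9 + 4*z^2/7 - 5*z/7


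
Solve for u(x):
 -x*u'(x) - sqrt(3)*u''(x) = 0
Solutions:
 u(x) = C1 + C2*erf(sqrt(2)*3^(3/4)*x/6)


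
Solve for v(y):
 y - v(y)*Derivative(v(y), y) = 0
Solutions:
 v(y) = -sqrt(C1 + y^2)
 v(y) = sqrt(C1 + y^2)


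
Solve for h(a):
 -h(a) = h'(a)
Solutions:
 h(a) = C1*exp(-a)


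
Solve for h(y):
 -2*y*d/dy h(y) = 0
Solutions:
 h(y) = C1


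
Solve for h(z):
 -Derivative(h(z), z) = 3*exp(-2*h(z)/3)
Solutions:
 h(z) = 3*log(-sqrt(C1 - 3*z)) - 3*log(3) + 3*log(6)/2
 h(z) = 3*log(C1 - 3*z)/2 - 3*log(3) + 3*log(6)/2


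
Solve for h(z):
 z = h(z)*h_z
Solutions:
 h(z) = -sqrt(C1 + z^2)
 h(z) = sqrt(C1 + z^2)


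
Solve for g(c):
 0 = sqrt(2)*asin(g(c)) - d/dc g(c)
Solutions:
 Integral(1/asin(_y), (_y, g(c))) = C1 + sqrt(2)*c


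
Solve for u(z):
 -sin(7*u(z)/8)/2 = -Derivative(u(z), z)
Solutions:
 -z/2 + 4*log(cos(7*u(z)/8) - 1)/7 - 4*log(cos(7*u(z)/8) + 1)/7 = C1


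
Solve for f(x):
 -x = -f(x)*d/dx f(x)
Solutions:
 f(x) = -sqrt(C1 + x^2)
 f(x) = sqrt(C1 + x^2)


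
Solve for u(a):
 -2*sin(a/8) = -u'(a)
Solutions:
 u(a) = C1 - 16*cos(a/8)


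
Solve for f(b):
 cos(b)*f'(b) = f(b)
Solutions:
 f(b) = C1*sqrt(sin(b) + 1)/sqrt(sin(b) - 1)


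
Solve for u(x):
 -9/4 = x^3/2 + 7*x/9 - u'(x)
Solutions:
 u(x) = C1 + x^4/8 + 7*x^2/18 + 9*x/4


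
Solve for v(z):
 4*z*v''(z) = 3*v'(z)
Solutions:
 v(z) = C1 + C2*z^(7/4)


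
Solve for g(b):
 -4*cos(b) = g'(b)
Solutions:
 g(b) = C1 - 4*sin(b)


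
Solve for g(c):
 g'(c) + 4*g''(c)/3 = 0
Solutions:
 g(c) = C1 + C2*exp(-3*c/4)


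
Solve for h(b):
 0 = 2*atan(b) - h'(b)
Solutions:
 h(b) = C1 + 2*b*atan(b) - log(b^2 + 1)


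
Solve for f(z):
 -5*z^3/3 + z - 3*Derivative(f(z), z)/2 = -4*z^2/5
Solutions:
 f(z) = C1 - 5*z^4/18 + 8*z^3/45 + z^2/3


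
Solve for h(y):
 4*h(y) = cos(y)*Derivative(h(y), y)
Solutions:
 h(y) = C1*(sin(y)^2 + 2*sin(y) + 1)/(sin(y)^2 - 2*sin(y) + 1)


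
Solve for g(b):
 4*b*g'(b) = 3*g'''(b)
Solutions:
 g(b) = C1 + Integral(C2*airyai(6^(2/3)*b/3) + C3*airybi(6^(2/3)*b/3), b)


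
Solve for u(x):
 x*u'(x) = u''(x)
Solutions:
 u(x) = C1 + C2*erfi(sqrt(2)*x/2)


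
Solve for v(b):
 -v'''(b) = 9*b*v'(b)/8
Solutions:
 v(b) = C1 + Integral(C2*airyai(-3^(2/3)*b/2) + C3*airybi(-3^(2/3)*b/2), b)


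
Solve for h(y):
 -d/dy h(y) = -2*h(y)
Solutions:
 h(y) = C1*exp(2*y)


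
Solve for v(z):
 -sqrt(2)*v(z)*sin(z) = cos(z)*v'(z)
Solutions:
 v(z) = C1*cos(z)^(sqrt(2))


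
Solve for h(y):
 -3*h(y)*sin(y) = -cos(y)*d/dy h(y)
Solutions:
 h(y) = C1/cos(y)^3


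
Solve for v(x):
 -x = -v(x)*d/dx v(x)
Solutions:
 v(x) = -sqrt(C1 + x^2)
 v(x) = sqrt(C1 + x^2)


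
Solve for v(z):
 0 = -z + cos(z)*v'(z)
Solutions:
 v(z) = C1 + Integral(z/cos(z), z)


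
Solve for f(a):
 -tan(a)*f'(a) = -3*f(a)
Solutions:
 f(a) = C1*sin(a)^3


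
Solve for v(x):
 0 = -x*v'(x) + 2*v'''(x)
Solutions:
 v(x) = C1 + Integral(C2*airyai(2^(2/3)*x/2) + C3*airybi(2^(2/3)*x/2), x)


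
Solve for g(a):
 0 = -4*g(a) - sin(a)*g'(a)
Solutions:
 g(a) = C1*(cos(a)^2 + 2*cos(a) + 1)/(cos(a)^2 - 2*cos(a) + 1)


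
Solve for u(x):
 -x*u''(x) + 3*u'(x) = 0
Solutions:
 u(x) = C1 + C2*x^4


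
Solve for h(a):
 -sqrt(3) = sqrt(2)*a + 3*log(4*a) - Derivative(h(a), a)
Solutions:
 h(a) = C1 + sqrt(2)*a^2/2 + 3*a*log(a) - 3*a + sqrt(3)*a + a*log(64)


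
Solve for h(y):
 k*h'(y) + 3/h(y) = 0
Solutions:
 h(y) = -sqrt(C1 - 6*y/k)
 h(y) = sqrt(C1 - 6*y/k)


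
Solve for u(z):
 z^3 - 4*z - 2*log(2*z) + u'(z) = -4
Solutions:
 u(z) = C1 - z^4/4 + 2*z^2 + 2*z*log(z) - 6*z + z*log(4)


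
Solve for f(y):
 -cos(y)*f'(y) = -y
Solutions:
 f(y) = C1 + Integral(y/cos(y), y)


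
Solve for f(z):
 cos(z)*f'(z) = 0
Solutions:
 f(z) = C1


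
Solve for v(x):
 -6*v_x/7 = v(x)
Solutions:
 v(x) = C1*exp(-7*x/6)


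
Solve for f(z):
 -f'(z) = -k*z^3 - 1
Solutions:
 f(z) = C1 + k*z^4/4 + z


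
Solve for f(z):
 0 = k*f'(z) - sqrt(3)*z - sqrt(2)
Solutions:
 f(z) = C1 + sqrt(3)*z^2/(2*k) + sqrt(2)*z/k


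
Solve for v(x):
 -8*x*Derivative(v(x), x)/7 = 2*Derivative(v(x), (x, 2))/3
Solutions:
 v(x) = C1 + C2*erf(sqrt(42)*x/7)


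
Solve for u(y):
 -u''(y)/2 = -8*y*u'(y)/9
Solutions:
 u(y) = C1 + C2*erfi(2*sqrt(2)*y/3)


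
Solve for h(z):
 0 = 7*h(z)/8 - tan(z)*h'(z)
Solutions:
 h(z) = C1*sin(z)^(7/8)


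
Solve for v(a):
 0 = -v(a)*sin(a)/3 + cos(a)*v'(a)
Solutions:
 v(a) = C1/cos(a)^(1/3)


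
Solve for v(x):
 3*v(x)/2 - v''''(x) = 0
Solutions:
 v(x) = C1*exp(-2^(3/4)*3^(1/4)*x/2) + C2*exp(2^(3/4)*3^(1/4)*x/2) + C3*sin(2^(3/4)*3^(1/4)*x/2) + C4*cos(2^(3/4)*3^(1/4)*x/2)


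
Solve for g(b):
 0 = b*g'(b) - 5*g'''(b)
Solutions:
 g(b) = C1 + Integral(C2*airyai(5^(2/3)*b/5) + C3*airybi(5^(2/3)*b/5), b)


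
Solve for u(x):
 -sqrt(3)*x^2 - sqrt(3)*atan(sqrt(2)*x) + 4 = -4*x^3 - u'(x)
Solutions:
 u(x) = C1 - x^4 + sqrt(3)*x^3/3 - 4*x + sqrt(3)*(x*atan(sqrt(2)*x) - sqrt(2)*log(2*x^2 + 1)/4)


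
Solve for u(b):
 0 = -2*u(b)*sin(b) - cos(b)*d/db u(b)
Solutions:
 u(b) = C1*cos(b)^2


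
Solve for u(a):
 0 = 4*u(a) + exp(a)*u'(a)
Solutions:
 u(a) = C1*exp(4*exp(-a))


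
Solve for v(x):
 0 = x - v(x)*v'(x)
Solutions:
 v(x) = -sqrt(C1 + x^2)
 v(x) = sqrt(C1 + x^2)


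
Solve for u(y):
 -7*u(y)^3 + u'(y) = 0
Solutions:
 u(y) = -sqrt(2)*sqrt(-1/(C1 + 7*y))/2
 u(y) = sqrt(2)*sqrt(-1/(C1 + 7*y))/2


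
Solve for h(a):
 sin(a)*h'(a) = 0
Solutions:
 h(a) = C1


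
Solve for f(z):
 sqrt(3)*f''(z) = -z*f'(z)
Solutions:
 f(z) = C1 + C2*erf(sqrt(2)*3^(3/4)*z/6)


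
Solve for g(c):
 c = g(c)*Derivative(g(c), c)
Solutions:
 g(c) = -sqrt(C1 + c^2)
 g(c) = sqrt(C1 + c^2)


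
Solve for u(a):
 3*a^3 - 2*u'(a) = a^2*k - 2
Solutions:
 u(a) = C1 + 3*a^4/8 - a^3*k/6 + a


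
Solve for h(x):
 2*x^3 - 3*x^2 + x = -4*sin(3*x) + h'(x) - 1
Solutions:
 h(x) = C1 + x^4/2 - x^3 + x^2/2 + x - 4*cos(3*x)/3


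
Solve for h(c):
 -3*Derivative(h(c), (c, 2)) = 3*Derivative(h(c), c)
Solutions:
 h(c) = C1 + C2*exp(-c)


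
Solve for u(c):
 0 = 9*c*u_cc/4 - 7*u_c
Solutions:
 u(c) = C1 + C2*c^(37/9)


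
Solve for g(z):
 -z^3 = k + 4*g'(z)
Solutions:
 g(z) = C1 - k*z/4 - z^4/16


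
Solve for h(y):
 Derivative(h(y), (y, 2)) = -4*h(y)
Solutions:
 h(y) = C1*sin(2*y) + C2*cos(2*y)


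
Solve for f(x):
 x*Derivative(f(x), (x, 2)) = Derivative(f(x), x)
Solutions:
 f(x) = C1 + C2*x^2


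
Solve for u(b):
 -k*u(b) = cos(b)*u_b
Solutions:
 u(b) = C1*exp(k*(log(sin(b) - 1) - log(sin(b) + 1))/2)


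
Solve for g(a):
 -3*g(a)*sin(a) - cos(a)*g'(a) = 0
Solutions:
 g(a) = C1*cos(a)^3


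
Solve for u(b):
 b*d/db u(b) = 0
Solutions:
 u(b) = C1


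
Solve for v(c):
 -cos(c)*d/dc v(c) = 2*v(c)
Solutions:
 v(c) = C1*(sin(c) - 1)/(sin(c) + 1)


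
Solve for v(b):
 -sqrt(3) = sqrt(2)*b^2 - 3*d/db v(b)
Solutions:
 v(b) = C1 + sqrt(2)*b^3/9 + sqrt(3)*b/3


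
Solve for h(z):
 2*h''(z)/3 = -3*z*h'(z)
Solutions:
 h(z) = C1 + C2*erf(3*z/2)


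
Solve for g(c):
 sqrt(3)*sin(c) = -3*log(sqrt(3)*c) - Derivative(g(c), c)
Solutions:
 g(c) = C1 - 3*c*log(c) - 3*c*log(3)/2 + 3*c + sqrt(3)*cos(c)


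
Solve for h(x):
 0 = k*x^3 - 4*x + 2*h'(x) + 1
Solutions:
 h(x) = C1 - k*x^4/8 + x^2 - x/2


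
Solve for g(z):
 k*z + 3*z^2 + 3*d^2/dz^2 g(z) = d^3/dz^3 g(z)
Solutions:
 g(z) = C1 + C2*z + C3*exp(3*z) - z^4/12 + z^3*(-k - 2)/18 + z^2*(-k - 2)/18


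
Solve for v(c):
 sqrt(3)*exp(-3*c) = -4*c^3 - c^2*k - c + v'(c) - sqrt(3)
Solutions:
 v(c) = C1 + c^4 + c^3*k/3 + c^2/2 + sqrt(3)*c - sqrt(3)*exp(-3*c)/3


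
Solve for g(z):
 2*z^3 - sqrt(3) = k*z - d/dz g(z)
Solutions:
 g(z) = C1 + k*z^2/2 - z^4/2 + sqrt(3)*z


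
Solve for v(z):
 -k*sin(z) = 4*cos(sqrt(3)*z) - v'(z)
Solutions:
 v(z) = C1 - k*cos(z) + 4*sqrt(3)*sin(sqrt(3)*z)/3


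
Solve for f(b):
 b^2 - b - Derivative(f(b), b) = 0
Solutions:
 f(b) = C1 + b^3/3 - b^2/2


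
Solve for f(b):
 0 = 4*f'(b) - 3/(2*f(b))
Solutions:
 f(b) = -sqrt(C1 + 3*b)/2
 f(b) = sqrt(C1 + 3*b)/2


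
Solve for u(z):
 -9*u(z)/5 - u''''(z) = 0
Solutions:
 u(z) = (C1*sin(5^(3/4)*sqrt(6)*z/10) + C2*cos(5^(3/4)*sqrt(6)*z/10))*exp(-5^(3/4)*sqrt(6)*z/10) + (C3*sin(5^(3/4)*sqrt(6)*z/10) + C4*cos(5^(3/4)*sqrt(6)*z/10))*exp(5^(3/4)*sqrt(6)*z/10)


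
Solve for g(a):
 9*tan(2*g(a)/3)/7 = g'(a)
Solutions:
 g(a) = -3*asin(C1*exp(6*a/7))/2 + 3*pi/2
 g(a) = 3*asin(C1*exp(6*a/7))/2


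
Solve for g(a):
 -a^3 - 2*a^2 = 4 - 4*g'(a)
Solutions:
 g(a) = C1 + a^4/16 + a^3/6 + a


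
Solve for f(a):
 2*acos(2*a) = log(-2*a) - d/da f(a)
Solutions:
 f(a) = C1 + a*log(-a) - 2*a*acos(2*a) - a + a*log(2) + sqrt(1 - 4*a^2)


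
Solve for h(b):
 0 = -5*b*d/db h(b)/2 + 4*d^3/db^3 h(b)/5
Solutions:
 h(b) = C1 + Integral(C2*airyai(5^(2/3)*b/2) + C3*airybi(5^(2/3)*b/2), b)


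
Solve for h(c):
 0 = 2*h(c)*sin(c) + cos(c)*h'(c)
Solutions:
 h(c) = C1*cos(c)^2


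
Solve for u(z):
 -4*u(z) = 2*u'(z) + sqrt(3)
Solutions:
 u(z) = C1*exp(-2*z) - sqrt(3)/4


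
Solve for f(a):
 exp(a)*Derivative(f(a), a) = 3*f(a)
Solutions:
 f(a) = C1*exp(-3*exp(-a))


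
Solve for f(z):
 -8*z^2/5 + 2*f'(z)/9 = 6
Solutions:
 f(z) = C1 + 12*z^3/5 + 27*z


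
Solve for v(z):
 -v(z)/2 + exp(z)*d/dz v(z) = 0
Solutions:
 v(z) = C1*exp(-exp(-z)/2)


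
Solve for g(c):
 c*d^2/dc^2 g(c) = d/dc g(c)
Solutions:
 g(c) = C1 + C2*c^2


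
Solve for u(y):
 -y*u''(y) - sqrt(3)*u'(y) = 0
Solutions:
 u(y) = C1 + C2*y^(1 - sqrt(3))


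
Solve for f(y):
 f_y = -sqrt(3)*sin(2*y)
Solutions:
 f(y) = C1 + sqrt(3)*cos(2*y)/2


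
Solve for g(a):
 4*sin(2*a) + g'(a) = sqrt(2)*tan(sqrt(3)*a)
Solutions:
 g(a) = C1 - sqrt(6)*log(cos(sqrt(3)*a))/3 + 2*cos(2*a)


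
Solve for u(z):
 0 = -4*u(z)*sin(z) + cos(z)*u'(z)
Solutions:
 u(z) = C1/cos(z)^4


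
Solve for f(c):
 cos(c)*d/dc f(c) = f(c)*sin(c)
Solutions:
 f(c) = C1/cos(c)


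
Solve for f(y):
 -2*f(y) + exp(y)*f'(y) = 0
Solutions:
 f(y) = C1*exp(-2*exp(-y))


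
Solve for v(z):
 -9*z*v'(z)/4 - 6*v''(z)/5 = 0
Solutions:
 v(z) = C1 + C2*erf(sqrt(15)*z/4)


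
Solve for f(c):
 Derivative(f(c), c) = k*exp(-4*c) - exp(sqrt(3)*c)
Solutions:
 f(c) = C1 - k*exp(-4*c)/4 - sqrt(3)*exp(sqrt(3)*c)/3


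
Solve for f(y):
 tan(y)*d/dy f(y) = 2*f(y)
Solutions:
 f(y) = C1*sin(y)^2


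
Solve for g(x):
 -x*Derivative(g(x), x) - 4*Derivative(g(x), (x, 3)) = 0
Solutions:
 g(x) = C1 + Integral(C2*airyai(-2^(1/3)*x/2) + C3*airybi(-2^(1/3)*x/2), x)


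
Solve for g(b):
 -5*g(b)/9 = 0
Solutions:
 g(b) = 0


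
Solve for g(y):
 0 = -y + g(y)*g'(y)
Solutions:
 g(y) = -sqrt(C1 + y^2)
 g(y) = sqrt(C1 + y^2)


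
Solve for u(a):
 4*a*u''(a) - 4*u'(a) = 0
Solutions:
 u(a) = C1 + C2*a^2


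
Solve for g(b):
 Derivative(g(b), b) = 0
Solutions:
 g(b) = C1


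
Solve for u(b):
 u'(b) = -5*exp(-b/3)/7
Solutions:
 u(b) = C1 + 15*exp(-b/3)/7


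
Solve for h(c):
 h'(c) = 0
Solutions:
 h(c) = C1


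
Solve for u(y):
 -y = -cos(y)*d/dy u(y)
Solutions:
 u(y) = C1 + Integral(y/cos(y), y)


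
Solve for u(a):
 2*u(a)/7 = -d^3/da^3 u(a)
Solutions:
 u(a) = C3*exp(-2^(1/3)*7^(2/3)*a/7) + (C1*sin(2^(1/3)*sqrt(3)*7^(2/3)*a/14) + C2*cos(2^(1/3)*sqrt(3)*7^(2/3)*a/14))*exp(2^(1/3)*7^(2/3)*a/14)


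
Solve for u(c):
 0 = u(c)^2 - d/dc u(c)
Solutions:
 u(c) = -1/(C1 + c)


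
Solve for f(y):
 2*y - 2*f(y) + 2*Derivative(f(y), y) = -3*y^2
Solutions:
 f(y) = C1*exp(y) + 3*y^2/2 + 4*y + 4


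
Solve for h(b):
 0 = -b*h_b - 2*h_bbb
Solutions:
 h(b) = C1 + Integral(C2*airyai(-2^(2/3)*b/2) + C3*airybi(-2^(2/3)*b/2), b)


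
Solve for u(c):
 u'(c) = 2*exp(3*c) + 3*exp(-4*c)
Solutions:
 u(c) = C1 + 2*exp(3*c)/3 - 3*exp(-4*c)/4


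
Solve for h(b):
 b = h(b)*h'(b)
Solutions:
 h(b) = -sqrt(C1 + b^2)
 h(b) = sqrt(C1 + b^2)


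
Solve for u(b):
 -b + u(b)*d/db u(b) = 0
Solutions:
 u(b) = -sqrt(C1 + b^2)
 u(b) = sqrt(C1 + b^2)
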